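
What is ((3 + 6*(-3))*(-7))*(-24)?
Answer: -2520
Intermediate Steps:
((3 + 6*(-3))*(-7))*(-24) = ((3 - 18)*(-7))*(-24) = -15*(-7)*(-24) = 105*(-24) = -2520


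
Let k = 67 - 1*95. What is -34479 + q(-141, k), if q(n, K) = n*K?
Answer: -30531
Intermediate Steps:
k = -28 (k = 67 - 95 = -28)
q(n, K) = K*n
-34479 + q(-141, k) = -34479 - 28*(-141) = -34479 + 3948 = -30531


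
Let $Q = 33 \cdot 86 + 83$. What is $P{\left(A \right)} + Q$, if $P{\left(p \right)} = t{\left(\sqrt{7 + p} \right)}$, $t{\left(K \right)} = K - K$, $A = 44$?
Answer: $2921$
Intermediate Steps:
$t{\left(K \right)} = 0$
$P{\left(p \right)} = 0$
$Q = 2921$ ($Q = 2838 + 83 = 2921$)
$P{\left(A \right)} + Q = 0 + 2921 = 2921$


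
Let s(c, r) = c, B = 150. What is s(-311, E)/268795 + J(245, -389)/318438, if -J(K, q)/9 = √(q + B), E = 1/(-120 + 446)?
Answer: -311/268795 - I*√239/35382 ≈ -0.001157 - 0.00043693*I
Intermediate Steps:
E = 1/326 ≈ 0.0030675
J(K, q) = -9*√(150 + q) (J(K, q) = -9*√(q + 150) = -9*√(150 + q))
s(-311, E)/268795 + J(245, -389)/318438 = -311/268795 - 9*√(150 - 389)/318438 = -311*1/268795 - 9*I*√239*(1/318438) = -311/268795 - 9*I*√239*(1/318438) = -311/268795 - I*√239/35382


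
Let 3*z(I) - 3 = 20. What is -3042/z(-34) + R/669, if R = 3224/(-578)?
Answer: -1764467042/4446843 ≈ -396.79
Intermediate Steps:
R = -1612/289 (R = 3224*(-1/578) = -1612/289 ≈ -5.5779)
z(I) = 23/3 (z(I) = 1 + (1/3)*20 = 1 + 20/3 = 23/3)
-3042/z(-34) + R/669 = -3042/23/3 - 1612/289/669 = -3042*3/23 - 1612/289*1/669 = -9126/23 - 1612/193341 = -1764467042/4446843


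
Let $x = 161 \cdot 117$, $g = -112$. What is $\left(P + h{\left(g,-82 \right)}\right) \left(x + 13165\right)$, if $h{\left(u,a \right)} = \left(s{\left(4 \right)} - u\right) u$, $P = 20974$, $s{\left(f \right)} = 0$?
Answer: $269776860$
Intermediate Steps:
$x = 18837$
$h{\left(u,a \right)} = - u^{2}$ ($h{\left(u,a \right)} = \left(0 - u\right) u = - u u = - u^{2}$)
$\left(P + h{\left(g,-82 \right)}\right) \left(x + 13165\right) = \left(20974 - \left(-112\right)^{2}\right) \left(18837 + 13165\right) = \left(20974 - 12544\right) 32002 = 8430 \cdot 32002 = 269776860$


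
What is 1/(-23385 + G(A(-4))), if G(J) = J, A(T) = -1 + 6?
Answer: -1/23380 ≈ -4.2772e-5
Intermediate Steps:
A(T) = 5
1/(-23385 + G(A(-4))) = 1/(-23385 + 5) = 1/(-23380) = -1/23380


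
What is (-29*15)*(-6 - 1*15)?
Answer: 9135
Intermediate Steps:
(-29*15)*(-6 - 1*15) = -435*(-6 - 15) = -435*(-21) = 9135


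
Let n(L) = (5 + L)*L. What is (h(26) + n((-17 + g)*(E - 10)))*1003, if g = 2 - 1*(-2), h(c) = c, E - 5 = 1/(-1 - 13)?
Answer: 924399905/196 ≈ 4.7163e+6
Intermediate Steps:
E = 69/14 (E = 5 + 1/(-1 - 13) = 5 + 1/(-14) = 5 - 1/14 = 69/14 ≈ 4.9286)
g = 4 (g = 2 + 2 = 4)
n(L) = L*(5 + L)
(h(26) + n((-17 + g)*(E - 10)))*1003 = (26 + ((-17 + 4)*(69/14 - 10))*(5 + (-17 + 4)*(69/14 - 10)))*1003 = (26 + (-13*(-71/14))*(5 - 13*(-71/14)))*1003 = (26 + 923*(5 + 923/14)/14)*1003 = (26 + (923/14)*(993/14))*1003 = (26 + 916539/196)*1003 = (921635/196)*1003 = 924399905/196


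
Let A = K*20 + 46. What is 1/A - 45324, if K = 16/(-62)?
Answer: -57380153/1266 ≈ -45324.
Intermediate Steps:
K = -8/31 (K = 16*(-1/62) = -8/31 ≈ -0.25806)
A = 1266/31 (A = -8/31*20 + 46 = -160/31 + 46 = 1266/31 ≈ 40.839)
1/A - 45324 = 1/(1266/31) - 45324 = 31/1266 - 45324 = -57380153/1266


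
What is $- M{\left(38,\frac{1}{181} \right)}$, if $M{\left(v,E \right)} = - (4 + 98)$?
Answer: $102$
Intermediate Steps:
$M{\left(v,E \right)} = -102$ ($M{\left(v,E \right)} = \left(-1\right) 102 = -102$)
$- M{\left(38,\frac{1}{181} \right)} = \left(-1\right) \left(-102\right) = 102$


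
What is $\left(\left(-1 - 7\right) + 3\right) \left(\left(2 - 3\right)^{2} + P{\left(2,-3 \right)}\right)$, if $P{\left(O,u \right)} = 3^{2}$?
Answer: $-50$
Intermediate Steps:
$P{\left(O,u \right)} = 9$
$\left(\left(-1 - 7\right) + 3\right) \left(\left(2 - 3\right)^{2} + P{\left(2,-3 \right)}\right) = \left(\left(-1 - 7\right) + 3\right) \left(\left(2 - 3\right)^{2} + 9\right) = \left(-8 + 3\right) \left(\left(-1\right)^{2} + 9\right) = - 5 \left(1 + 9\right) = \left(-5\right) 10 = -50$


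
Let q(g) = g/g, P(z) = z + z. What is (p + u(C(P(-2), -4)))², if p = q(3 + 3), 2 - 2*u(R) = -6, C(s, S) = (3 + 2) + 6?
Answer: 25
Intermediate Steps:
P(z) = 2*z
C(s, S) = 11 (C(s, S) = 5 + 6 = 11)
q(g) = 1
u(R) = 4 (u(R) = 1 - ½*(-6) = 1 + 3 = 4)
p = 1
(p + u(C(P(-2), -4)))² = (1 + 4)² = 5² = 25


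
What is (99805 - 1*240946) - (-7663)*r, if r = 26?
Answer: 58097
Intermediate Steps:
(99805 - 1*240946) - (-7663)*r = (99805 - 1*240946) - (-7663)*26 = (99805 - 240946) - 1*(-199238) = -141141 + 199238 = 58097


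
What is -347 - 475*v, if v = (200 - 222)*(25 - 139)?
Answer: -1191647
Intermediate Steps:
v = 2508 (v = -22*(-114) = 2508)
-347 - 475*v = -347 - 475*2508 = -347 - 1191300 = -1191647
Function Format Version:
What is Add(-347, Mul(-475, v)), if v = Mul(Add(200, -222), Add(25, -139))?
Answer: -1191647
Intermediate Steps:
v = 2508 (v = Mul(-22, -114) = 2508)
Add(-347, Mul(-475, v)) = Add(-347, Mul(-475, 2508)) = Add(-347, -1191300) = -1191647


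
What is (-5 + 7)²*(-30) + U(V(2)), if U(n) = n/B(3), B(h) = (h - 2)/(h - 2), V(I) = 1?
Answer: -119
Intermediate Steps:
B(h) = 1 (B(h) = (-2 + h)/(-2 + h) = 1)
U(n) = n (U(n) = n/1 = n*1 = n)
(-5 + 7)²*(-30) + U(V(2)) = (-5 + 7)²*(-30) + 1 = 2²*(-30) + 1 = 4*(-30) + 1 = -120 + 1 = -119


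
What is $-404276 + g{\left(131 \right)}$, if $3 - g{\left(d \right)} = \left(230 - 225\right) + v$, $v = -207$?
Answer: $-404071$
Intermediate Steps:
$g{\left(d \right)} = 205$ ($g{\left(d \right)} = 3 - \left(\left(230 - 225\right) - 207\right) = 3 - \left(5 - 207\right) = 3 - -202 = 3 + 202 = 205$)
$-404276 + g{\left(131 \right)} = -404276 + 205 = -404071$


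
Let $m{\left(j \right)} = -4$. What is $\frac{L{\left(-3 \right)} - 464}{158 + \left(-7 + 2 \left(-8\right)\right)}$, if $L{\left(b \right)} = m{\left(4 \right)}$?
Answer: $- \frac{52}{15} \approx -3.4667$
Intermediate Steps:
$L{\left(b \right)} = -4$
$\frac{L{\left(-3 \right)} - 464}{158 + \left(-7 + 2 \left(-8\right)\right)} = \frac{-4 - 464}{158 + \left(-7 + 2 \left(-8\right)\right)} = - \frac{468}{158 - 23} = - \frac{468}{135} = \left(-468\right) \frac{1}{135} = - \frac{52}{15}$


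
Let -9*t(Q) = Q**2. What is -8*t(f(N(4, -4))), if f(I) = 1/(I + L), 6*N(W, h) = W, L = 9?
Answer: 8/841 ≈ 0.0095125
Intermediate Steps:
N(W, h) = W/6
f(I) = 1/(9 + I) (f(I) = 1/(I + 9) = 1/(9 + I))
t(Q) = -Q**2/9
-8*t(f(N(4, -4))) = -(-8)*(1/(9 + (1/6)*4))**2/9 = -(-8)*(1/(9 + 2/3))**2/9 = -(-8)*(1/(29/3))**2/9 = -(-8)*(3/29)**2/9 = -(-8)*9/(9*841) = -8*(-1/841) = 8/841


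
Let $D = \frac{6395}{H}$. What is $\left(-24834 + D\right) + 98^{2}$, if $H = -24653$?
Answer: $- \frac{375471585}{24653} \approx -15230.0$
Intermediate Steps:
$D = - \frac{6395}{24653}$ ($D = \frac{6395}{-24653} = 6395 \left(- \frac{1}{24653}\right) = - \frac{6395}{24653} \approx -0.2594$)
$\left(-24834 + D\right) + 98^{2} = \left(-24834 - \frac{6395}{24653}\right) + 98^{2} = - \frac{612238997}{24653} + 9604 = - \frac{375471585}{24653}$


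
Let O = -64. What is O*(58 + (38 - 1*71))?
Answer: -1600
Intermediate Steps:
O*(58 + (38 - 1*71)) = -64*(58 + (38 - 1*71)) = -64*(58 + (38 - 71)) = -64*(58 - 33) = -64*25 = -1600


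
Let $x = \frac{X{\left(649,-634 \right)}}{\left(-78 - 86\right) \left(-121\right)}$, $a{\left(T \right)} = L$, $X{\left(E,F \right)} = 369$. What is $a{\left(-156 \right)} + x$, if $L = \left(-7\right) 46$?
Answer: $- \frac{155839}{484} \approx -321.98$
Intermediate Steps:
$L = -322$
$a{\left(T \right)} = -322$
$x = \frac{9}{484}$ ($x = \frac{369}{\left(-78 - 86\right) \left(-121\right)} = \frac{369}{\left(-164\right) \left(-121\right)} = \frac{369}{19844} = 369 \cdot \frac{1}{19844} = \frac{9}{484} \approx 0.018595$)
$a{\left(-156 \right)} + x = -322 + \frac{9}{484} = - \frac{155839}{484}$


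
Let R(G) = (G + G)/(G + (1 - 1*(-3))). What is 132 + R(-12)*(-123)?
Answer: -237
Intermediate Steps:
R(G) = 2*G/(4 + G) (R(G) = (2*G)/(G + (1 + 3)) = (2*G)/(G + 4) = (2*G)/(4 + G) = 2*G/(4 + G))
132 + R(-12)*(-123) = 132 + (2*(-12)/(4 - 12))*(-123) = 132 + (2*(-12)/(-8))*(-123) = 132 + (2*(-12)*(-1/8))*(-123) = 132 + 3*(-123) = 132 - 369 = -237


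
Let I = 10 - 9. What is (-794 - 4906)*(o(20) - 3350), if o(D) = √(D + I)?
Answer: 19095000 - 5700*√21 ≈ 1.9069e+7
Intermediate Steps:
I = 1
o(D) = √(1 + D) (o(D) = √(D + 1) = √(1 + D))
(-794 - 4906)*(o(20) - 3350) = (-794 - 4906)*(√(1 + 20) - 3350) = -5700*(√21 - 3350) = -5700*(-3350 + √21) = 19095000 - 5700*√21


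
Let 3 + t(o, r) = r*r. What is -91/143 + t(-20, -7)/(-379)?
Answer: -3159/4169 ≈ -0.75774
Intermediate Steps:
t(o, r) = -3 + r² (t(o, r) = -3 + r*r = -3 + r²)
-91/143 + t(-20, -7)/(-379) = -91/143 + (-3 + (-7)²)/(-379) = -91*1/143 + (-3 + 49)*(-1/379) = -7/11 + 46*(-1/379) = -7/11 - 46/379 = -3159/4169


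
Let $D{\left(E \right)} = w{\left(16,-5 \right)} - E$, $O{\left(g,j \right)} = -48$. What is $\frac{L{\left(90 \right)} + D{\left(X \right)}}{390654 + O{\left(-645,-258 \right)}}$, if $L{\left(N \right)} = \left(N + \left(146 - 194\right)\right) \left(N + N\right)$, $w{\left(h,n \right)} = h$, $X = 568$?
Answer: $\frac{1168}{65101} \approx 0.017941$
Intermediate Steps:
$D{\left(E \right)} = 16 - E$
$L{\left(N \right)} = 2 N \left(-48 + N\right)$ ($L{\left(N \right)} = \left(N + \left(146 - 194\right)\right) 2 N = \left(N - 48\right) 2 N = \left(-48 + N\right) 2 N = 2 N \left(-48 + N\right)$)
$\frac{L{\left(90 \right)} + D{\left(X \right)}}{390654 + O{\left(-645,-258 \right)}} = \frac{2 \cdot 90 \left(-48 + 90\right) + \left(16 - 568\right)}{390654 - 48} = \frac{2 \cdot 90 \cdot 42 + \left(16 - 568\right)}{390606} = \left(7560 - 552\right) \frac{1}{390606} = 7008 \cdot \frac{1}{390606} = \frac{1168}{65101}$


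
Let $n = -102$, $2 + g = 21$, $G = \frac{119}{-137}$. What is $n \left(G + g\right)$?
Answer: $- \frac{253368}{137} \approx -1849.4$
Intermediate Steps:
$G = - \frac{119}{137}$ ($G = 119 \left(- \frac{1}{137}\right) = - \frac{119}{137} \approx -0.86861$)
$g = 19$ ($g = -2 + 21 = 19$)
$n \left(G + g\right) = - 102 \left(- \frac{119}{137} + 19\right) = \left(-102\right) \frac{2484}{137} = - \frac{253368}{137}$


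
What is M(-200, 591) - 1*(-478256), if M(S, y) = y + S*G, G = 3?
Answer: 478247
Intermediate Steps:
M(S, y) = y + 3*S (M(S, y) = y + S*3 = y + 3*S)
M(-200, 591) - 1*(-478256) = (591 + 3*(-200)) - 1*(-478256) = (591 - 600) + 478256 = -9 + 478256 = 478247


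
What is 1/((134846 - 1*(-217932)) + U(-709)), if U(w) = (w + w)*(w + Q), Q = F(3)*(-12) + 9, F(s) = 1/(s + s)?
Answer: 1/1348214 ≈ 7.4172e-7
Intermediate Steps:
F(s) = 1/(2*s)
Q = 7 (Q = ((½)/3)*(-12) + 9 = ((½)*(⅓))*(-12) + 9 = (⅙)*(-12) + 9 = -2 + 9 = 7)
U(w) = 2*w*(7 + w) (U(w) = (w + w)*(w + 7) = (2*w)*(7 + w) = 2*w*(7 + w))
1/((134846 - 1*(-217932)) + U(-709)) = 1/((134846 - 1*(-217932)) + 2*(-709)*(7 - 709)) = 1/((134846 + 217932) + 2*(-709)*(-702)) = 1/(352778 + 995436) = 1/1348214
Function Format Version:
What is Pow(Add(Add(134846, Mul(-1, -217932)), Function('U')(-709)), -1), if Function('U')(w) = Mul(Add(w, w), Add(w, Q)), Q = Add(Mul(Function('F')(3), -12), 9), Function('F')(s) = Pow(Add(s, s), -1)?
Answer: Rational(1, 1348214) ≈ 7.4172e-7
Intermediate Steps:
Function('F')(s) = Mul(Rational(1, 2), Pow(s, -1)) (Function('F')(s) = Pow(Mul(2, s), -1) = Mul(Rational(1, 2), Pow(s, -1)))
Q = 7 (Q = Add(Mul(Mul(Rational(1, 2), Pow(3, -1)), -12), 9) = Add(Mul(Mul(Rational(1, 2), Rational(1, 3)), -12), 9) = Add(Mul(Rational(1, 6), -12), 9) = Add(-2, 9) = 7)
Function('U')(w) = Mul(2, w, Add(7, w)) (Function('U')(w) = Mul(Add(w, w), Add(w, 7)) = Mul(Mul(2, w), Add(7, w)) = Mul(2, w, Add(7, w)))
Pow(Add(Add(134846, Mul(-1, -217932)), Function('U')(-709)), -1) = Pow(Add(Add(134846, Mul(-1, -217932)), Mul(2, -709, Add(7, -709))), -1) = Pow(Add(Add(134846, 217932), Mul(2, -709, -702)), -1) = Pow(Add(352778, 995436), -1) = Pow(1348214, -1) = Rational(1, 1348214)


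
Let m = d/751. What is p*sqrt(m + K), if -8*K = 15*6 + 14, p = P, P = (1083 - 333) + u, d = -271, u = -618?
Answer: 132*I*sqrt(7535534)/751 ≈ 482.49*I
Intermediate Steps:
P = 132 (P = (1083 - 333) - 618 = 750 - 618 = 132)
p = 132
m = -271/751 ≈ -0.36085
K = -13 (K = -(15*6 + 14)/8 = -(90 + 14)/8 = -1/8*104 = -13)
p*sqrt(m + K) = 132*sqrt(-271/751 - 13) = 132*sqrt(-10034/751) = 132*(I*sqrt(7535534)/751) = 132*I*sqrt(7535534)/751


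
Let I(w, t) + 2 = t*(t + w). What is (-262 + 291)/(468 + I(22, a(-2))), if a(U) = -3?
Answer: 29/409 ≈ 0.070905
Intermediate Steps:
I(w, t) = -2 + t*(t + w)
(-262 + 291)/(468 + I(22, a(-2))) = (-262 + 291)/(468 + (-2 + (-3)**2 - 3*22)) = 29/(468 + (-2 + 9 - 66)) = 29/(468 - 59) = 29/409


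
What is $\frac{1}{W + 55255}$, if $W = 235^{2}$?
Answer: $\frac{1}{110480} \approx 9.0514 \cdot 10^{-6}$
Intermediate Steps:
$W = 55225$
$\frac{1}{W + 55255} = \frac{1}{55225 + 55255} = \frac{1}{110480}$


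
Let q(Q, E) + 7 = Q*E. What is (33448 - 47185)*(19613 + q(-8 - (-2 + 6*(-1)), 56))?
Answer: -269327622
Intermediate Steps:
q(Q, E) = -7 + E*Q (q(Q, E) = -7 + Q*E = -7 + E*Q)
(33448 - 47185)*(19613 + q(-8 - (-2 + 6*(-1)), 56)) = (33448 - 47185)*(19613 + (-7 + 56*(-8 - (-2 + 6*(-1))))) = -13737*(19613 + (-7 + 56*(-8 - (-2 - 6)))) = -13737*(19613 + (-7 + 56*(-8 - 1*(-8)))) = -13737*(19613 + (-7 + 56*(-8 + 8))) = -13737*(19613 + (-7 + 56*0)) = -13737*(19613 + (-7 + 0)) = -13737*(19613 - 7) = -13737*19606 = -269327622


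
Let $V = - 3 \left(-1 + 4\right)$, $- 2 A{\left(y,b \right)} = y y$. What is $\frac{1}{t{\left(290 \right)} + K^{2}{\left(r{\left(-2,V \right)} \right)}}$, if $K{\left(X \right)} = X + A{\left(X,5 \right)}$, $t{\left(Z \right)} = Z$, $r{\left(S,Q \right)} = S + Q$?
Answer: $\frac{4}{21609} \approx 0.00018511$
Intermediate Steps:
$A{\left(y,b \right)} = - \frac{y^{2}}{2}$ ($A{\left(y,b \right)} = - \frac{y y}{2} = - \frac{y^{2}}{2}$)
$V = -9$ ($V = \left(-3\right) 3 = -9$)
$r{\left(S,Q \right)} = Q + S$
$K{\left(X \right)} = X - \frac{X^{2}}{2}$
$\frac{1}{t{\left(290 \right)} + K^{2}{\left(r{\left(-2,V \right)} \right)}} = \frac{1}{290 + \left(\frac{\left(-9 - 2\right) \left(2 - \left(-9 - 2\right)\right)}{2}\right)^{2}} = \frac{1}{290 + \left(\frac{1}{2} \left(-11\right) \left(2 - -11\right)\right)^{2}} = \frac{1}{290 + \left(\frac{1}{2} \left(-11\right) \left(2 + 11\right)\right)^{2}} = \frac{1}{290 + \left(\frac{1}{2} \left(-11\right) 13\right)^{2}} = \frac{1}{290 + \left(- \frac{143}{2}\right)^{2}} = \frac{1}{290 + \frac{20449}{4}} = \frac{1}{\frac{21609}{4}} = \frac{4}{21609}$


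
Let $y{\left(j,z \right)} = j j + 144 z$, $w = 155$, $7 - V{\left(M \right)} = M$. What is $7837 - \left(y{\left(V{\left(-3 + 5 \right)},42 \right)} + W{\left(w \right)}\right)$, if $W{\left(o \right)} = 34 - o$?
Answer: $1885$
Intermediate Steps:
$V{\left(M \right)} = 7 - M$
$y{\left(j,z \right)} = j^{2} + 144 z$
$7837 - \left(y{\left(V{\left(-3 + 5 \right)},42 \right)} + W{\left(w \right)}\right) = 7837 - \left(\left(\left(7 - \left(-3 + 5\right)\right)^{2} + 144 \cdot 42\right) + \left(34 - 155\right)\right) = 7837 - \left(\left(\left(7 - 2\right)^{2} + 6048\right) + \left(34 - 155\right)\right) = 7837 - \left(\left(\left(7 - 2\right)^{2} + 6048\right) - 121\right) = 7837 - \left(\left(5^{2} + 6048\right) - 121\right) = 7837 - \left(\left(25 + 6048\right) - 121\right) = 7837 - \left(6073 - 121\right) = 7837 - 5952 = 1885$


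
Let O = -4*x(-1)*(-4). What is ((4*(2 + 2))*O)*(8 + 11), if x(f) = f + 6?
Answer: 24320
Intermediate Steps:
x(f) = 6 + f
O = 80 (O = -4*(6 - 1)*(-4) = -4*5*(-4) = -20*(-4) = 80)
((4*(2 + 2))*O)*(8 + 11) = ((4*(2 + 2))*80)*(8 + 11) = ((4*4)*80)*19 = (16*80)*19 = 1280*19 = 24320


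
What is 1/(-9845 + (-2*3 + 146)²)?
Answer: 1/9755 ≈ 0.00010251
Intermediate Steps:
1/(-9845 + (-2*3 + 146)²) = 1/(-9845 + (-6 + 146)²) = 1/(-9845 + 140²) = 1/(-9845 + 19600) = 1/9755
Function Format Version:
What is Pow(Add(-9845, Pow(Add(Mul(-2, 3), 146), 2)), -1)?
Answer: Rational(1, 9755) ≈ 0.00010251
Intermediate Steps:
Pow(Add(-9845, Pow(Add(Mul(-2, 3), 146), 2)), -1) = Pow(Add(-9845, Pow(Add(-6, 146), 2)), -1) = Pow(Add(-9845, Pow(140, 2)), -1) = Pow(Add(-9845, 19600), -1) = Pow(9755, -1) = Rational(1, 9755)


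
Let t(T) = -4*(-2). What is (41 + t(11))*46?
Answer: 2254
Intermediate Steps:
t(T) = 8
(41 + t(11))*46 = (41 + 8)*46 = 49*46 = 2254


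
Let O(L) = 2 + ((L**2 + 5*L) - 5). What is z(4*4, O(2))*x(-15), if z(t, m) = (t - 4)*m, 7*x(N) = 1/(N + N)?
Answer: -22/35 ≈ -0.62857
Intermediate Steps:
x(N) = 1/(14*N) (x(N) = 1/(7*(N + N)) = 1/(7*((2*N))) = (1/(2*N))/7 = 1/(14*N))
O(L) = -3 + L**2 + 5*L (O(L) = 2 + (-5 + L**2 + 5*L) = -3 + L**2 + 5*L)
z(t, m) = m*(-4 + t) (z(t, m) = (-4 + t)*m = m*(-4 + t))
z(4*4, O(2))*x(-15) = ((-3 + 2**2 + 5*2)*(-4 + 4*4))*((1/14)/(-15)) = ((-3 + 4 + 10)*(-4 + 16))*((1/14)*(-1/15)) = (11*12)*(-1/210) = 132*(-1/210) = -22/35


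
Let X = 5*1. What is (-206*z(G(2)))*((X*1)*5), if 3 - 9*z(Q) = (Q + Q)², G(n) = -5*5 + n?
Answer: 10881950/9 ≈ 1.2091e+6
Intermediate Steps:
X = 5
G(n) = -25 + n
z(Q) = ⅓ - 4*Q²/9 (z(Q) = ⅓ - (Q + Q)²/9 = ⅓ - 4*Q²/9)
(-206*z(G(2)))*((X*1)*5) = (-206*(⅓ - 4*(-25 + 2)²/9))*((5*1)*5) = (-206*(⅓ - 4/9*(-23)²))*(5*5) = -206*(⅓ - 4/9*529)*25 = -206*(⅓ - 2116/9)*25 = -206*(-2113/9)*25 = (435278/9)*25 = 10881950/9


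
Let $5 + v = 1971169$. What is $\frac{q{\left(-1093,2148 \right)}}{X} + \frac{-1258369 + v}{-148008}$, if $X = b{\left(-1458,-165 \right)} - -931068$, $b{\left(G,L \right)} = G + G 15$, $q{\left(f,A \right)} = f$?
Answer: $- \frac{53932858837}{11196065160} \approx -4.8171$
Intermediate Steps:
$v = 1971164$ ($v = -5 + 1971169 = 1971164$)
$b{\left(G,L \right)} = 16 G$ ($b{\left(G,L \right)} = G + 15 G = 16 G$)
$X = 907740$ ($X = 16 \left(-1458\right) - -931068 = -23328 + 931068 = 907740$)
$\frac{q{\left(-1093,2148 \right)}}{X} + \frac{-1258369 + v}{-148008} = - \frac{1093}{907740} + \frac{-1258369 + 1971164}{-148008} = \left(-1093\right) \frac{1}{907740} + 712795 \left(- \frac{1}{148008}\right) = - \frac{1093}{907740} - \frac{712795}{148008} = - \frac{53932858837}{11196065160}$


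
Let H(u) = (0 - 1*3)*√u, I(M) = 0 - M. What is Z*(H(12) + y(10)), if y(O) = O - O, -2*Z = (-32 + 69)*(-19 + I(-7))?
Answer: -1332*√3 ≈ -2307.1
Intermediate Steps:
I(M) = -M
Z = 222 (Z = -(-32 + 69)*(-19 - 1*(-7))/2 = -37*(-19 + 7)/2 = -37*(-12)/2 = -½*(-444) = 222)
H(u) = -3*√u (H(u) = (0 - 3)*√u = -3*√u)
y(O) = 0
Z*(H(12) + y(10)) = 222*(-6*√3 + 0) = 222*(-6*√3) = -1332*√3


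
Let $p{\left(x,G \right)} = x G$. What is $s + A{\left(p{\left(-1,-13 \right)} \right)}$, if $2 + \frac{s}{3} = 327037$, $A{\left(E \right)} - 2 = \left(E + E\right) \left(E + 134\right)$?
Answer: $984929$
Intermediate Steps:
$p{\left(x,G \right)} = G x$
$A{\left(E \right)} = 2 + 2 E \left(134 + E\right)$ ($A{\left(E \right)} = 2 + \left(E + E\right) \left(E + 134\right) = 2 + 2 E \left(134 + E\right)$)
$s = 981105$ ($s = -6 + 3 \cdot 327037 = -6 + 981111 = 981105$)
$s + A{\left(p{\left(-1,-13 \right)} \right)} = 981105 + \left(2 + 2 \left(\left(-13\right) \left(-1\right)\right)^{2} + 268 \left(\left(-13\right) \left(-1\right)\right)\right) = 981105 + \left(2 + 2 \cdot 13^{2} + 268 \cdot 13\right) = 981105 + \left(2 + 2 \cdot 169 + 3484\right) = 981105 + \left(2 + 338 + 3484\right) = 981105 + 3824 = 984929$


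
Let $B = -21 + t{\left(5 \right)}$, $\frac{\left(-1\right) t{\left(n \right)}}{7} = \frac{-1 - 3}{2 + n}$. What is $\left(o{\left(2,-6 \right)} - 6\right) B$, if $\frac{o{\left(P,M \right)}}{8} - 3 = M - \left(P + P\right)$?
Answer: $1054$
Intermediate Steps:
$o{\left(P,M \right)} = 24 - 16 P + 8 M$ ($o{\left(P,M \right)} = 24 + 8 \left(M - \left(P + P\right)\right) = 24 + 8 \left(M - 2 P\right) = 24 + \left(- 16 P + 8 M\right) = 24 - 16 P + 8 M$)
$t{\left(n \right)} = \frac{28}{2 + n}$ ($t{\left(n \right)} = - 7 \frac{-1 - 3}{2 + n} = - 7 \left(- \frac{4}{2 + n}\right) = \frac{28}{2 + n}$)
$B = -17$ ($B = -21 + \frac{28}{2 + 5} = -21 + \frac{28}{7} = -21 + 28 \cdot \frac{1}{7} = -21 + 4 = -17$)
$\left(o{\left(2,-6 \right)} - 6\right) B = \left(\left(24 - 32 + 8 \left(-6\right)\right) - 6\right) \left(-17\right) = \left(\left(24 - 32 - 48\right) - 6\right) \left(-17\right) = \left(-56 - 6\right) \left(-17\right) = \left(-62\right) \left(-17\right) = 1054$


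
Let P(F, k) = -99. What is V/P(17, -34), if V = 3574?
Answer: -3574/99 ≈ -36.101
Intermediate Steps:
V/P(17, -34) = 3574/(-99) = 3574*(-1/99) = -3574/99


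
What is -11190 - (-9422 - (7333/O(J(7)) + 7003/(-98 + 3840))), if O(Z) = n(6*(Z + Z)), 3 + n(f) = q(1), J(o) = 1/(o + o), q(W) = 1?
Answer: -10164448/1871 ≈ -5432.6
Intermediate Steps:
J(o) = 1/(2*o)
n(f) = -2 (n(f) = -3 + 1 = -2)
O(Z) = -2
-11190 - (-9422 - (7333/O(J(7)) + 7003/(-98 + 3840))) = -11190 - (-9422 - (7333/(-2) + 7003/(-98 + 3840))) = -11190 - (-9422 - (7333*(-½) + 7003/3742)) = -11190 - (-9422 - (-7333/2 + 7003*(1/3742))) = -11190 - (-9422 - (-7333/2 + 7003/3742)) = -11190 - (-9422 - 1*(-6856520/1871)) = -11190 - (-9422 + 6856520/1871) = -11190 - 1*(-10772042/1871) = -11190 + 10772042/1871 = -10164448/1871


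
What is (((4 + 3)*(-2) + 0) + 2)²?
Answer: 144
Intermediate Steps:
(((4 + 3)*(-2) + 0) + 2)² = ((7*(-2) + 0) + 2)² = ((-14 + 0) + 2)² = (-14 + 2)² = (-12)² = 144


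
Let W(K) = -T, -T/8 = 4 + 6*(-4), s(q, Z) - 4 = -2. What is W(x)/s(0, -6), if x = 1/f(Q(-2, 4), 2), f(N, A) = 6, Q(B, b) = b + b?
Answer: -80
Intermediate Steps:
Q(B, b) = 2*b
s(q, Z) = 2 (s(q, Z) = 4 - 2 = 2)
T = 160 (T = -8*(4 + 6*(-4)) = -8*(4 - 24) = -8*(-20) = 160)
x = ⅙ (x = 1/6 = ⅙ ≈ 0.16667)
W(K) = -160 (W(K) = -1*160 = -160)
W(x)/s(0, -6) = -160/2 = (½)*(-160) = -80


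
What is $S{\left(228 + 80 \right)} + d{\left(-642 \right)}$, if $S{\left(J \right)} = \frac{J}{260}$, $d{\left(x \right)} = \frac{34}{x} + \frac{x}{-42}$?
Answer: $\frac{2397839}{146055} \approx 16.417$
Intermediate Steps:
$d{\left(x \right)} = \frac{34}{x} - \frac{x}{42}$ ($d{\left(x \right)} = \frac{34}{x} + x \left(- \frac{1}{42}\right) = \frac{34}{x} - \frac{x}{42}$)
$S{\left(J \right)} = \frac{J}{260}$ ($S{\left(J \right)} = J \frac{1}{260} = \frac{J}{260}$)
$S{\left(228 + 80 \right)} + d{\left(-642 \right)} = \frac{228 + 80}{260} + \left(\frac{34}{-642} - - \frac{107}{7}\right) = \frac{1}{260} \cdot 308 + \left(34 \left(- \frac{1}{642}\right) + \frac{107}{7}\right) = \frac{77}{65} + \left(- \frac{17}{321} + \frac{107}{7}\right) = \frac{77}{65} + \frac{34228}{2247} = \frac{2397839}{146055}$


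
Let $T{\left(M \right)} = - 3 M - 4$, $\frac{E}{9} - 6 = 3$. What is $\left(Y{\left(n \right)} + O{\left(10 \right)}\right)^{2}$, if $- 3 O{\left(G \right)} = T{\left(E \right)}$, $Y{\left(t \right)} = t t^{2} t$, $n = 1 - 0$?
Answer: $\frac{62500}{9} \approx 6944.4$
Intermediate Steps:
$E = 81$ ($E = 54 + 9 \cdot 3 = 54 + 27 = 81$)
$n = 1$ ($n = 1 + 0 = 1$)
$T{\left(M \right)} = -4 - 3 M$
$Y{\left(t \right)} = t^{4}$ ($Y{\left(t \right)} = t^{3} t = t^{4}$)
$O{\left(G \right)} = \frac{247}{3}$ ($O{\left(G \right)} = - \frac{-4 - 243}{3} = \left(- \frac{1}{3}\right) \left(-247\right) = \frac{247}{3}$)
$\left(Y{\left(n \right)} + O{\left(10 \right)}\right)^{2} = \left(1^{4} + \frac{247}{3}\right)^{2} = \left(1 + \frac{247}{3}\right)^{2} = \left(\frac{250}{3}\right)^{2} = \frac{62500}{9}$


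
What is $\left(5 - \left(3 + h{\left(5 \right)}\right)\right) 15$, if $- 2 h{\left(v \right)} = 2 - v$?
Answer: $\frac{15}{2} \approx 7.5$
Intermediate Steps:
$h{\left(v \right)} = -1 + \frac{v}{2}$ ($h{\left(v \right)} = - \frac{2 - v}{2} = -1 + \frac{v}{2}$)
$\left(5 - \left(3 + h{\left(5 \right)}\right)\right) 15 = \left(5 - \left(2 + \frac{5}{2}\right)\right) 15 = \left(5 - \frac{9}{2}\right) 15 = \frac{1}{2} \cdot 15 = \frac{15}{2}$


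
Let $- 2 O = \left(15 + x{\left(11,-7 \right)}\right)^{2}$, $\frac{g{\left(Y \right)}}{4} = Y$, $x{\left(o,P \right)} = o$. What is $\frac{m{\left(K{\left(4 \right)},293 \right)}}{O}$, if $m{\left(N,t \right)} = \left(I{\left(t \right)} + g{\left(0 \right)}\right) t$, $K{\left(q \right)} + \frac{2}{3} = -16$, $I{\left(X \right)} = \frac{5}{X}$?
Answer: $- \frac{5}{338} \approx -0.014793$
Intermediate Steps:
$g{\left(Y \right)} = 4 Y$
$K{\left(q \right)} = - \frac{50}{3}$ ($K{\left(q \right)} = - \frac{2}{3} - 16 = - \frac{50}{3}$)
$O = -338$ ($O = - \frac{\left(15 + 11\right)^{2}}{2} = - \frac{26^{2}}{2} = \left(- \frac{1}{2}\right) 676 = -338$)
$m{\left(N,t \right)} = 5$ ($m{\left(N,t \right)} = \left(\frac{5}{t} + 4 \cdot 0\right) t = \left(\frac{5}{t} + 0\right) t = \frac{5}{t} t = 5$)
$\frac{m{\left(K{\left(4 \right)},293 \right)}}{O} = \frac{5}{-338} = 5 \left(- \frac{1}{338}\right) = - \frac{5}{338}$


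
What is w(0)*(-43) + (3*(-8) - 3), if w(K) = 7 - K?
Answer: -328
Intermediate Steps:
w(0)*(-43) + (3*(-8) - 3) = (7 - 1*0)*(-43) + (3*(-8) - 3) = (7 + 0)*(-43) + (-24 - 3) = 7*(-43) - 27 = -301 - 27 = -328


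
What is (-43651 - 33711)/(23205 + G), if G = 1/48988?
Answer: -3789809656/1136766541 ≈ -3.3339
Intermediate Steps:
G = 1/48988 ≈ 2.0413e-5
(-43651 - 33711)/(23205 + G) = (-43651 - 33711)/(23205 + 1/48988) = -77362/1136766541/48988 = -77362*48988/1136766541 = -3789809656/1136766541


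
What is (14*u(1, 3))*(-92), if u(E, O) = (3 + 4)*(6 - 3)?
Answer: -27048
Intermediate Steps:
u(E, O) = 21 (u(E, O) = 7*3 = 21)
(14*u(1, 3))*(-92) = (14*21)*(-92) = 294*(-92) = -27048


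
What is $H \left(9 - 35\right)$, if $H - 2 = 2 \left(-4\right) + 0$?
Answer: $156$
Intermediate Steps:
$H = -6$ ($H = 2 + \left(2 \left(-4\right) + 0\right) = 2 + \left(-8 + 0\right) = 2 - 8 = -6$)
$H \left(9 - 35\right) = - 6 \left(9 - 35\right) = \left(-6\right) \left(-26\right) = 156$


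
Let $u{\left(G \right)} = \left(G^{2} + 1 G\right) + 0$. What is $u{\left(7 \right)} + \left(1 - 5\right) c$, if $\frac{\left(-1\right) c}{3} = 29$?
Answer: $404$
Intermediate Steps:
$u{\left(G \right)} = G + G^{2}$ ($u{\left(G \right)} = \left(G^{2} + G\right) + 0 = \left(G + G^{2}\right) + 0 = G + G^{2}$)
$c = -87$ ($c = \left(-3\right) 29 = -87$)
$u{\left(7 \right)} + \left(1 - 5\right) c = 7 \left(1 + 7\right) + \left(1 - 5\right) \left(-87\right) = 7 \cdot 8 - -348 = 56 + 348 = 404$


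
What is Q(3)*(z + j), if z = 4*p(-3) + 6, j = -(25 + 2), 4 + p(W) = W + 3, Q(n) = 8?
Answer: -296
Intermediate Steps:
p(W) = -1 + W (p(W) = -4 + (W + 3) = -4 + (3 + W) = -1 + W)
j = -27 (j = -1*27 = -27)
z = -10 (z = 4*(-1 - 3) + 6 = 4*(-4) + 6 = -16 + 6 = -10)
Q(3)*(z + j) = 8*(-10 - 27) = 8*(-37) = -296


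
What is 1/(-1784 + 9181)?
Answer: 1/7397 ≈ 0.00013519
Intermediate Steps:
1/(-1784 + 9181) = 1/7397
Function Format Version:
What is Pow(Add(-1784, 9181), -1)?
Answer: Rational(1, 7397) ≈ 0.00013519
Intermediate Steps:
Pow(Add(-1784, 9181), -1) = Pow(7397, -1) = Rational(1, 7397)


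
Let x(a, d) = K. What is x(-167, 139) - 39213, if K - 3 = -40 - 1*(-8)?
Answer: -39242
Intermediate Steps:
K = -29 (K = 3 + (-40 - 1*(-8)) = 3 + (-40 + 8) = 3 - 32 = -29)
x(a, d) = -29
x(-167, 139) - 39213 = -29 - 39213 = -39242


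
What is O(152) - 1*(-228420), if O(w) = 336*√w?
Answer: 228420 + 672*√38 ≈ 2.3256e+5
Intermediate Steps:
O(152) - 1*(-228420) = 336*√152 - 1*(-228420) = 336*(2*√38) + 228420 = 672*√38 + 228420 = 228420 + 672*√38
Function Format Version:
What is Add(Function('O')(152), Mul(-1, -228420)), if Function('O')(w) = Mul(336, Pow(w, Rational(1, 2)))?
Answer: Add(228420, Mul(672, Pow(38, Rational(1, 2)))) ≈ 2.3256e+5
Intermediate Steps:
Add(Function('O')(152), Mul(-1, -228420)) = Add(Mul(336, Pow(152, Rational(1, 2))), Mul(-1, -228420)) = Add(Mul(336, Mul(2, Pow(38, Rational(1, 2)))), 228420) = Add(Mul(672, Pow(38, Rational(1, 2))), 228420) = Add(228420, Mul(672, Pow(38, Rational(1, 2))))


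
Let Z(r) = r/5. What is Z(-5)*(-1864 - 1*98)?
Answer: 1962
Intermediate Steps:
Z(r) = r/5 (Z(r) = r*(1/5) = r/5)
Z(-5)*(-1864 - 1*98) = ((1/5)*(-5))*(-1864 - 1*98) = -(-1864 - 98) = -1*(-1962) = 1962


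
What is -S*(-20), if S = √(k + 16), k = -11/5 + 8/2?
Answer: 4*√445 ≈ 84.380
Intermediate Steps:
k = 9/5 (k = -11*⅕ + 8*(½) = -11/5 + 4 = 9/5 ≈ 1.8000)
S = √445/5 (S = √(9/5 + 16) = √(89/5) = √445/5 ≈ 4.2190)
-S*(-20) = -√445/5*(-20) = 4*√445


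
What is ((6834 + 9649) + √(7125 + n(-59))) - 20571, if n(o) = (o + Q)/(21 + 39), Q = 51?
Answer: -4088 + √1603095/15 ≈ -4003.6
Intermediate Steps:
n(o) = 17/20 + o/60 (n(o) = (o + 51)/(21 + 39) = (51 + o)/60 = (51 + o)*(1/60) = 17/20 + o/60)
((6834 + 9649) + √(7125 + n(-59))) - 20571 = ((6834 + 9649) + √(7125 + (17/20 + (1/60)*(-59)))) - 20571 = (16483 + √(7125 + (17/20 - 59/60))) - 20571 = (16483 + √(7125 - 2/15)) - 20571 = (16483 + √(106873/15)) - 20571 = (16483 + √1603095/15) - 20571 = -4088 + √1603095/15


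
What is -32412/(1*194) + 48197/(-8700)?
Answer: -145667309/843900 ≈ -172.61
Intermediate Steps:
-32412/(1*194) + 48197/(-8700) = -32412/194 + 48197*(-1/8700) = -32412*1/194 - 48197/8700 = -16206/97 - 48197/8700 = -145667309/843900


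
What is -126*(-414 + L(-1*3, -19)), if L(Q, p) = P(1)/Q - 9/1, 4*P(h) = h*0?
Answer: 53298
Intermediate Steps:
P(h) = 0 (P(h) = (h*0)/4 = (¼)*0 = 0)
L(Q, p) = -9 (L(Q, p) = 0/Q - 9/1 = 0 - 9*1 = 0 - 9 = -9)
-126*(-414 + L(-1*3, -19)) = -126*(-414 - 9) = -126*(-423) = 53298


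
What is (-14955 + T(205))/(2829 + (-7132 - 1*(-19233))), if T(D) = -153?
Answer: -7554/7465 ≈ -1.0119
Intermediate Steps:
(-14955 + T(205))/(2829 + (-7132 - 1*(-19233))) = (-14955 - 153)/(2829 + (-7132 - 1*(-19233))) = -15108/(2829 + (-7132 + 19233)) = -15108/(2829 + 12101) = -15108/14930 = -15108*1/14930 = -7554/7465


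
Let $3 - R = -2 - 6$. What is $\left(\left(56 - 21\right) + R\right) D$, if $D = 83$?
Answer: $3818$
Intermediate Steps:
$R = 11$ ($R = 3 - \left(-2 - 6\right) = 3 - -8 = 3 + 8 = 11$)
$\left(\left(56 - 21\right) + R\right) D = \left(\left(56 - 21\right) + 11\right) 83 = \left(35 + 11\right) 83 = 46 \cdot 83 = 3818$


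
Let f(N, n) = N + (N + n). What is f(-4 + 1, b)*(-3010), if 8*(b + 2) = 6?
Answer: 43645/2 ≈ 21823.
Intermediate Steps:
b = -5/4 (b = -2 + (⅛)*6 = -2 + ¾ = -5/4 ≈ -1.2500)
f(N, n) = n + 2*N
f(-4 + 1, b)*(-3010) = (-5/4 + 2*(-4 + 1))*(-3010) = (-5/4 + 2*(-3))*(-3010) = (-5/4 - 6)*(-3010) = -29/4*(-3010) = 43645/2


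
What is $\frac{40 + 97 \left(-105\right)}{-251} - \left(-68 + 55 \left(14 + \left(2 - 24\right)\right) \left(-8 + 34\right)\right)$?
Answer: $\frac{2898653}{251} \approx 11548.0$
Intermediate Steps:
$\frac{40 + 97 \left(-105\right)}{-251} - \left(-68 + 55 \left(14 + \left(2 - 24\right)\right) \left(-8 + 34\right)\right) = \left(40 - 10185\right) \left(- \frac{1}{251}\right) - \left(-68 + 55 \left(14 + \left(2 - 24\right)\right) 26\right) = \left(-10145\right) \left(- \frac{1}{251}\right) - \left(-68 + 55 \left(14 - 22\right) 26\right) = \frac{10145}{251} - \left(-68 + 55 \left(\left(-8\right) 26\right)\right) = \frac{10145}{251} + \left(68 - -11440\right) = \frac{10145}{251} + \left(68 + 11440\right) = \frac{10145}{251} + 11508 = \frac{2898653}{251}$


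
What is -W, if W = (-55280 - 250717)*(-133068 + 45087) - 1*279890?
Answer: -26921642167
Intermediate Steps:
W = 26921642167 (W = -305997*(-87981) - 279890 = 26921922057 - 279890 = 26921642167)
-W = -1*26921642167 = -26921642167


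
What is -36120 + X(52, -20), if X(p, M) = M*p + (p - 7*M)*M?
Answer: -41000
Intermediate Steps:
X(p, M) = M*p + M*(p - 7*M)
-36120 + X(52, -20) = -36120 - 20*(-7*(-20) + 2*52) = -36120 - 20*(140 + 104) = -36120 - 20*244 = -36120 - 4880 = -41000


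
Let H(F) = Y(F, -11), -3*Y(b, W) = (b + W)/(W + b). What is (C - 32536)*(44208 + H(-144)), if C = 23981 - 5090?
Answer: -1809640835/3 ≈ -6.0321e+8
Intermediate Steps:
Y(b, W) = -⅓ (Y(b, W) = -(b + W)/(3*(W + b)) = -(W + b)/(3*(W + b)) = -⅓*1 = -⅓)
C = 18891
H(F) = -⅓
(C - 32536)*(44208 + H(-144)) = (18891 - 32536)*(44208 - ⅓) = -13645*132623/3 = -1809640835/3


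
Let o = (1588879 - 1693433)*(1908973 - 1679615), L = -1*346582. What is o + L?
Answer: -23980642914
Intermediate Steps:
L = -346582
o = -23980296332 (o = -104554*229358 = -23980296332)
o + L = -23980296332 - 346582 = -23980642914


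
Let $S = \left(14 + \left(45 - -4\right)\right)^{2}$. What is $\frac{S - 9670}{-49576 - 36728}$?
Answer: $\frac{5701}{86304} \approx 0.066057$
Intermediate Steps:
$S = 3969$ ($S = \left(14 + \left(45 + 4\right)\right)^{2} = \left(14 + 49\right)^{2} = 63^{2} = 3969$)
$\frac{S - 9670}{-49576 - 36728} = \frac{3969 - 9670}{-49576 - 36728} = - \frac{5701}{-86304} = \left(-5701\right) \left(- \frac{1}{86304}\right) = \frac{5701}{86304}$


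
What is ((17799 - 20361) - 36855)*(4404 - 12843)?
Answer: 332640063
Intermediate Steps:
((17799 - 20361) - 36855)*(4404 - 12843) = (-2562 - 36855)*(-8439) = -39417*(-8439) = 332640063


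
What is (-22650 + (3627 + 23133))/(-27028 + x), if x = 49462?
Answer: 685/3739 ≈ 0.18320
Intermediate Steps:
(-22650 + (3627 + 23133))/(-27028 + x) = (-22650 + (3627 + 23133))/(-27028 + 49462) = (-22650 + 26760)/22434 = 4110*(1/22434) = 685/3739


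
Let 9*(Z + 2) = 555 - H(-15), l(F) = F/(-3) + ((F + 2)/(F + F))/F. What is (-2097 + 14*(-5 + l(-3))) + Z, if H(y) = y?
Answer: -18832/9 ≈ -2092.4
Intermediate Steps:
l(F) = -F/3 + (2 + F)/(2*F**2) (l(F) = F*(-1/3) + ((2 + F)/((2*F)))/F = -F/3 + ((2 + F)*(1/(2*F)))/F = -F/3 + ((2 + F)/(2*F))/F = -F/3 + (2 + F)/(2*F**2))
Z = 184/3 (Z = -2 + (555 - 1*(-15))/9 = -2 + (555 + 15)/9 = -2 + (1/9)*570 = -2 + 190/3 = 184/3 ≈ 61.333)
(-2097 + 14*(-5 + l(-3))) + Z = (-2097 + 14*(-5 + (1 + (1/2)*(-3) - 1/3*(-3)**3)/(-3)**2)) + 184/3 = (-2097 + 14*(-5 + (1 - 3/2 - 1/3*(-27))/9)) + 184/3 = (-2097 + 14*(-5 + (1 - 3/2 + 9)/9)) + 184/3 = (-2097 + 14*(-5 + (1/9)*(17/2))) + 184/3 = (-2097 + 14*(-5 + 17/18)) + 184/3 = (-2097 + 14*(-73/18)) + 184/3 = (-2097 - 511/9) + 184/3 = -19384/9 + 184/3 = -18832/9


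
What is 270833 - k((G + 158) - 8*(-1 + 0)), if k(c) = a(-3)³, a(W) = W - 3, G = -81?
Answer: 271049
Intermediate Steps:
a(W) = -3 + W
k(c) = -216 (k(c) = (-3 - 3)³ = (-6)³ = -216)
270833 - k((G + 158) - 8*(-1 + 0)) = 270833 - 1*(-216) = 270833 + 216 = 271049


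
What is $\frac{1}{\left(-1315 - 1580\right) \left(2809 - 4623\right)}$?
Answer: $\frac{1}{5251530} \approx 1.9042 \cdot 10^{-7}$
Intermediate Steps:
$\frac{1}{\left(-1315 - 1580\right) \left(2809 - 4623\right)} = \frac{1}{\left(-2895\right) \left(-1814\right)} = \frac{1}{5251530}$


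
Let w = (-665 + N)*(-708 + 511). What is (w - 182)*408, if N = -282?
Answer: 76041816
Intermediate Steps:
w = 186559 (w = (-665 - 282)*(-708 + 511) = -947*(-197) = 186559)
(w - 182)*408 = (186559 - 182)*408 = 186377*408 = 76041816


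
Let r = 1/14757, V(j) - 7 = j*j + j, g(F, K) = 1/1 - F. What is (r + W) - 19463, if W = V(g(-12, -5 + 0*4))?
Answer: -284426417/14757 ≈ -19274.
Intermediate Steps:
g(F, K) = 1 - F
V(j) = 7 + j + j² (V(j) = 7 + (j*j + j) = 7 + (j² + j) = 7 + (j + j²) = 7 + j + j²)
r = 1/14757 ≈ 6.7764e-5
W = 189 (W = 7 + (1 - 1*(-12)) + (1 - 1*(-12))² = 7 + (1 + 12) + (1 + 12)² = 7 + 13 + 13² = 7 + 13 + 169 = 189)
(r + W) - 19463 = (1/14757 + 189) - 19463 = 2789074/14757 - 19463 = -284426417/14757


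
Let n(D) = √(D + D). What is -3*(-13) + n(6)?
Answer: 39 + 2*√3 ≈ 42.464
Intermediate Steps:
n(D) = √2*√D (n(D) = √(2*D) = √2*√D)
-3*(-13) + n(6) = -3*(-13) + √2*√6 = 39 + 2*√3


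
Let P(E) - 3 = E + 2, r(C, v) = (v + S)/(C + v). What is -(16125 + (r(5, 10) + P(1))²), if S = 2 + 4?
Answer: -3639361/225 ≈ -16175.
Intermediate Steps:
S = 6
r(C, v) = (6 + v)/(C + v) (r(C, v) = (v + 6)/(C + v) = (6 + v)/(C + v))
P(E) = 5 + E (P(E) = 3 + (E + 2) = 3 + (2 + E) = 5 + E)
-(16125 + (r(5, 10) + P(1))²) = -(16125 + ((6 + 10)/(5 + 10) + (5 + 1))²) = -(16125 + (16/15 + 6)²) = -(16125 + (106/15)²) = -(16125 + 11236/225) = -1*3639361/225 = -3639361/225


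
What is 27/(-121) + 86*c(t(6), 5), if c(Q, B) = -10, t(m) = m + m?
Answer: -104087/121 ≈ -860.22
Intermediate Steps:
t(m) = 2*m
27/(-121) + 86*c(t(6), 5) = 27/(-121) + 86*(-10) = 27*(-1/121) - 860 = -27/121 - 860 = -104087/121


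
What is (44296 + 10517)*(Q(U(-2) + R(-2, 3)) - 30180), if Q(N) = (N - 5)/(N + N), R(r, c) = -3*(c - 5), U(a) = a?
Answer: -13234105533/8 ≈ -1.6543e+9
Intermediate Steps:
R(r, c) = 15 - 3*c (R(r, c) = -3*(-5 + c) = 15 - 3*c)
Q(N) = (-5 + N)/(2*N) (Q(N) = (-5 + N)/((2*N)) = (-5 + N)*(1/(2*N)) = (-5 + N)/(2*N))
(44296 + 10517)*(Q(U(-2) + R(-2, 3)) - 30180) = (44296 + 10517)*((-5 + (-2 + (15 - 3*3)))/(2*(-2 + (15 - 3*3))) - 30180) = 54813*((-5 + (-2 + (15 - 9)))/(2*(-2 + (15 - 9))) - 30180) = 54813*((-5 + (-2 + 6))/(2*(-2 + 6)) - 30180) = 54813*((½)*(-5 + 4)/4 - 30180) = 54813*((½)*(¼)*(-1) - 30180) = 54813*(-⅛ - 30180) = 54813*(-241441/8) = -13234105533/8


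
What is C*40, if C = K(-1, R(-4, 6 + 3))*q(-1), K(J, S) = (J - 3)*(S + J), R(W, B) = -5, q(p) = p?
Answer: -960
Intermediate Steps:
K(J, S) = (-3 + J)*(J + S)
C = -24 (C = ((-1)² - 3*(-1) - 3*(-5) - 1*(-5))*(-1) = (1 + 3 + 15 + 5)*(-1) = 24*(-1) = -24)
C*40 = -24*40 = -960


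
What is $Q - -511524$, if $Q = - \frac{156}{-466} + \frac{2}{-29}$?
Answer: $\frac{3456369464}{6757} \approx 5.1152 \cdot 10^{5}$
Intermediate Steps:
$Q = \frac{1796}{6757}$ ($Q = \left(-156\right) \left(- \frac{1}{466}\right) + 2 \left(- \frac{1}{29}\right) = \frac{78}{233} - \frac{2}{29} = \frac{1796}{6757} \approx 0.2658$)
$Q - -511524 = \frac{1796}{6757} - -511524 = \frac{1796}{6757} + 511524 = \frac{3456369464}{6757}$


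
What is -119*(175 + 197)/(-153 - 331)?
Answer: 11067/121 ≈ 91.463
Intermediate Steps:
-119*(175 + 197)/(-153 - 331) = -119/((-484/372)) = -119/((-484*1/372)) = -119/(-121/93) = -119*(-93/121) = 11067/121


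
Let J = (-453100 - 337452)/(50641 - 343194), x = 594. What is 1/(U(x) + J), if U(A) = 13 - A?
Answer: -292553/169182741 ≈ -0.0017292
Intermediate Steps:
J = 790552/292553 (J = -790552/(-292553) = -790552*(-1/292553) = 790552/292553 ≈ 2.7023)
1/(U(x) + J) = 1/((13 - 1*594) + 790552/292553) = 1/((13 - 594) + 790552/292553) = 1/(-581 + 790552/292553) = 1/(-169182741/292553) = -292553/169182741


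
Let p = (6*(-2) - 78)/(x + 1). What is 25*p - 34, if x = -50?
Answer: 584/49 ≈ 11.918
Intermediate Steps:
p = 90/49 (p = (6*(-2) - 78)/(-50 + 1) = (-12 - 78)/(-49) = -90*(-1/49) = 90/49 ≈ 1.8367)
25*p - 34 = 25*(90/49) - 34 = 2250/49 - 34 = 584/49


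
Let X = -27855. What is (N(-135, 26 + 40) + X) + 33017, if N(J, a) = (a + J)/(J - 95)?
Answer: 51623/10 ≈ 5162.3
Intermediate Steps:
N(J, a) = (J + a)/(-95 + J)
(N(-135, 26 + 40) + X) + 33017 = ((-135 + (26 + 40))/(-95 - 135) - 27855) + 33017 = ((-135 + 66)/(-230) - 27855) + 33017 = (-1/230*(-69) - 27855) + 33017 = (3/10 - 27855) + 33017 = -278547/10 + 33017 = 51623/10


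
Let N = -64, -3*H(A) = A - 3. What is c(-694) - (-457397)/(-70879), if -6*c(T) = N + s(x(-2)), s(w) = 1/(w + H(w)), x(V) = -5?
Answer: 12755755/2976918 ≈ 4.2849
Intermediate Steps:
H(A) = 1 - A/3 (H(A) = -(A - 3)/3 = -(-3 + A)/3 = 1 - A/3)
s(w) = 1/(1 + 2*w/3) (s(w) = 1/(w + (1 - w/3)) = 1/(1 + 2*w/3))
c(T) = 451/42 (c(T) = -(-64 + 3/(3 + 2*(-5)))/6 = -(-64 + 3/(3 - 10))/6 = -(-64 + 3/(-7))/6 = -(-64 + 3*(-⅐))/6 = -(-64 - 3/7)/6 = -⅙*(-451/7) = 451/42)
c(-694) - (-457397)/(-70879) = 451/42 - (-457397)/(-70879) = 451/42 - (-457397)*(-1)/70879 = 451/42 - 1*457397/70879 = 451/42 - 457397/70879 = 12755755/2976918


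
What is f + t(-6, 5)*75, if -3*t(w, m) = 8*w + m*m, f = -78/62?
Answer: 17786/31 ≈ 573.74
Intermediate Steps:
f = -39/31 (f = -78*1/62 = -39/31 ≈ -1.2581)
t(w, m) = -8*w/3 - m²/3 (t(w, m) = -(8*w + m*m)/3 = -(8*w + m²)/3 = -(m² + 8*w)/3 = -8*w/3 - m²/3)
f + t(-6, 5)*75 = -39/31 + (-8/3*(-6) - ⅓*5²)*75 = -39/31 + (16 - ⅓*25)*75 = -39/31 + (16 - 25/3)*75 = -39/31 + (23/3)*75 = -39/31 + 575 = 17786/31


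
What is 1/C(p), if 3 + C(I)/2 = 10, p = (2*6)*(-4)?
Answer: 1/14 ≈ 0.071429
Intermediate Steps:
p = -48 (p = 12*(-4) = -48)
C(I) = 14 (C(I) = -6 + 2*10 = -6 + 20 = 14)
1/C(p) = 1/14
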